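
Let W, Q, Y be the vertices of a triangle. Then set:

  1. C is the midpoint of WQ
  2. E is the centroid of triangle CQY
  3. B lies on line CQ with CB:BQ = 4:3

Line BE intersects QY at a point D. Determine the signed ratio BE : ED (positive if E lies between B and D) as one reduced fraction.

BE:ED = 2/7

Assign W = (0, 0), Q = (1, 0), Y = (0, 1) — the answer is frame-independent, so this choice is without loss of generality.
1. C is the midpoint of WQ ⇒ C = (1/2, 0)
2. E is the centroid of triangle CQY ⇒ E = (1/2, 1/3)
3. B lies on line CQ with CB:BQ = 4:3 ⇒ B = (11/14, 0)
line BE meets QY at D = (-1/2, 3/2)
E = B + t·(D−B) with t = 2/9, so BE:ED = 2/9:7/9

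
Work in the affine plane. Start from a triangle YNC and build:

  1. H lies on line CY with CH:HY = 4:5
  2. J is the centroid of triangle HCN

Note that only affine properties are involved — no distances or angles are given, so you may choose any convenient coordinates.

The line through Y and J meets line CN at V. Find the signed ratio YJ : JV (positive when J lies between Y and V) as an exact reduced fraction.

YJ:JV = 23/4

Choose coordinates Y = (0, 0), N = (1, 0), C = (0, 1).
1. H lies on line CY with CH:HY = 4:5 ⇒ H = (0, 5/9)
2. J is the centroid of triangle HCN ⇒ J = (1/3, 14/27)
line YJ meets CN at V = (9/23, 14/23)
J = Y + t·(V−Y) with t = 23/27, so YJ:JV = 23/27:4/27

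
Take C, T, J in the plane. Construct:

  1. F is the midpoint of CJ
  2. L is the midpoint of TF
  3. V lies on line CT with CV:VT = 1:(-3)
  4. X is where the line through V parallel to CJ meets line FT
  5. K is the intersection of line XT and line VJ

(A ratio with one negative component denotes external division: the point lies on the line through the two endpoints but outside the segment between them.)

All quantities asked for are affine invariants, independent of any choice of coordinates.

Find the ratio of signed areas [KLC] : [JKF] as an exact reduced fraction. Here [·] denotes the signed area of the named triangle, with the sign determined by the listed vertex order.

[KLC]:[JKF] = -7/2

Set C = (0, 0), T = (1, 0), J = (0, 1); any affine frame gives the same invariant.
1. F is the midpoint of CJ ⇒ F = (0, 1/2)
2. L is the midpoint of TF ⇒ L = (1/2, 1/4)
3. V lies on line CT with CV:VT = 1:(-3) ⇒ V = (-1/2, 0)
4. X is where the line through V parallel to CJ meets line FT ⇒ X = (-1/2, 3/4)
5. K is the intersection of line XT and line VJ ⇒ K = (-1/5, 3/5)
2·[KLC] = -7/20, 2·[JKF] = 1/10
[KLC]:[JKF] = -7/20:1/10 = -7/2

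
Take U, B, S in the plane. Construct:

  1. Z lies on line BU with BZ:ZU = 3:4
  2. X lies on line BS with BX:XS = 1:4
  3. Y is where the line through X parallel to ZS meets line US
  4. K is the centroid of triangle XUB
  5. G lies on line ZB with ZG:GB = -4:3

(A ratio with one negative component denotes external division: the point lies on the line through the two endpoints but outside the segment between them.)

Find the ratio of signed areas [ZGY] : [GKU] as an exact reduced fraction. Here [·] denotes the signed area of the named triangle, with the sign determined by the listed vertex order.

[ZGY]:[GKU] = 18

Choose coordinates U = (0, 0), B = (1, 0), S = (0, 1).
1. Z lies on line BU with BZ:ZU = 3:4 ⇒ Z = (4/7, 0)
2. X lies on line BS with BX:XS = 1:4 ⇒ X = (4/5, 1/5)
3. Y is where the line through X parallel to ZS meets line US ⇒ Y = (0, 8/5)
4. K is the centroid of triangle XUB ⇒ K = (3/5, 1/15)
5. G lies on line ZB with ZG:GB = -4:3 ⇒ G = (16/7, 0)
2·[ZGY] = 96/35, 2·[GKU] = 16/105
[ZGY]:[GKU] = 96/35:16/105 = 18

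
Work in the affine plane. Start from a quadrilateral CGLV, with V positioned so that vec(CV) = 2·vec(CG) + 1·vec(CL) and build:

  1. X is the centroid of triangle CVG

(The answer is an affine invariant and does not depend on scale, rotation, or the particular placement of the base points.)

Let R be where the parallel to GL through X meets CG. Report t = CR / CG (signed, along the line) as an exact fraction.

Choose coordinates C = (0, 0), G = (1, 0), L = (0, 1), V = (2, 1).
1. X is the centroid of triangle CVG ⇒ X = (1, 1/3)
through X parallel to GL: direction (-1, 1); meets CG at R = (4/3, 0)
R = C + t·(G−C) with t = 4/3

t = 4/3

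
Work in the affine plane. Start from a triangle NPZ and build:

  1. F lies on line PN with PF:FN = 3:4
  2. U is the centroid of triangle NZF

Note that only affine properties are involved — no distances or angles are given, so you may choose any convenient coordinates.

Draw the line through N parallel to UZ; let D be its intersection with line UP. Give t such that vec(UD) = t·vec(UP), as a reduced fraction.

t = -2/5

Assign N = (0, 0), P = (1, 0), Z = (0, 1) — the answer is frame-independent, so this choice is without loss of generality.
1. F lies on line PN with PF:FN = 3:4 ⇒ F = (4/7, 0)
2. U is the centroid of triangle NZF ⇒ U = (4/21, 1/3)
through N parallel to UZ: direction (-4/21, 2/3); meets UP at D = (-2/15, 7/15)
D = U + t·(P−U) with t = -2/5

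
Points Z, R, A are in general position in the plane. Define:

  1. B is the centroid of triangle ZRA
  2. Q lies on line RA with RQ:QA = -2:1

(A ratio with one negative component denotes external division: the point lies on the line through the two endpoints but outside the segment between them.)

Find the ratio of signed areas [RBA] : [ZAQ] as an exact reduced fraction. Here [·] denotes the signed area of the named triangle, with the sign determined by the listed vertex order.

Set Z = (0, 0), R = (1, 0), A = (0, 1); any affine frame gives the same invariant.
1. B is the centroid of triangle ZRA ⇒ B = (1/3, 1/3)
2. Q lies on line RA with RQ:QA = -2:1 ⇒ Q = (-1, 2)
2·[RBA] = -1/3, 2·[ZAQ] = 1
[RBA]:[ZAQ] = -1/3:1 = -1/3

[RBA]:[ZAQ] = -1/3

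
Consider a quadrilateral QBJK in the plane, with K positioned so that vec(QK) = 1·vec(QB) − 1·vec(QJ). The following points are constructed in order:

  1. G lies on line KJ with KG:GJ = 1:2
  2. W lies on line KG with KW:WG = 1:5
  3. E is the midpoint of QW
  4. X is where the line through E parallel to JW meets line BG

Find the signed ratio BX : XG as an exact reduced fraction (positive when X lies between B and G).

BX:XG = -3

Set Q = (0, 0), B = (1, 0), J = (0, 1), K = (1, -1); any affine frame gives the same invariant.
1. G lies on line KJ with KG:GJ = 1:2 ⇒ G = (2/3, -1/3)
2. W lies on line KG with KW:WG = 1:5 ⇒ W = (17/18, -8/9)
3. E is the midpoint of QW ⇒ E = (17/36, -4/9)
4. X is where the line through E parallel to JW meets line BG ⇒ X = (1/2, -1/2)
X = B + t·(G−B) with t = 3/2, so BX:XG = t:(1−t) = 3/2:-1/2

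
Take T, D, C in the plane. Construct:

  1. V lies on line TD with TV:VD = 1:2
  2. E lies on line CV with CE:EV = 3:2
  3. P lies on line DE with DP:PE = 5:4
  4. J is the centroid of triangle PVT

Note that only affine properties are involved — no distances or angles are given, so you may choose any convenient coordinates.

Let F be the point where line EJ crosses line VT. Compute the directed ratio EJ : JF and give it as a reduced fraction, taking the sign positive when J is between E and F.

EJ:JF = 22/5

Work in coordinates with T = (0, 0), D = (1, 0), C = (0, 1).
1. V lies on line TD with TV:VD = 1:2 ⇒ V = (1/3, 0)
2. E lies on line CV with CE:EV = 3:2 ⇒ E = (1/5, 2/5)
3. P lies on line DE with DP:PE = 5:4 ⇒ P = (5/9, 2/9)
4. J is the centroid of triangle PVT ⇒ J = (8/27, 2/27)
line EJ meets VT at F = (7/22, 0)
J = E + t·(F−E) with t = 22/27, so EJ:JF = 22/27:5/27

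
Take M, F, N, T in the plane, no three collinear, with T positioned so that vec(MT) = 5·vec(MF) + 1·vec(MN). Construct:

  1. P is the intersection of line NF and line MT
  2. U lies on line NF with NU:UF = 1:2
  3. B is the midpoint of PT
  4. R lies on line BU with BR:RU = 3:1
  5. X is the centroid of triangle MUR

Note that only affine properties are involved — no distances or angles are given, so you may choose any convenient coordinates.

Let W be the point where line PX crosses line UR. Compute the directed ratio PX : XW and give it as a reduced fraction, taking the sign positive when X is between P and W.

PX:XW = 8/7

Set M = (0, 0), F = (1, 0), N = (0, 1), T = (5, 1); any affine frame gives the same invariant.
1. P is the intersection of line NF and line MT ⇒ P = (5/6, 1/6)
2. U lies on line NF with NU:UF = 1:2 ⇒ U = (1/3, 2/3)
3. B is the midpoint of PT ⇒ B = (35/12, 7/12)
4. R lies on line BU with BR:RU = 3:1 ⇒ R = (47/48, 31/48)
5. X is the centroid of triangle MUR ⇒ X = (7/16, 7/16)
line PX meets UR at W = (35/384, 259/384)
X = P + t·(W−P) with t = 8/15, so PX:XW = 8/15:7/15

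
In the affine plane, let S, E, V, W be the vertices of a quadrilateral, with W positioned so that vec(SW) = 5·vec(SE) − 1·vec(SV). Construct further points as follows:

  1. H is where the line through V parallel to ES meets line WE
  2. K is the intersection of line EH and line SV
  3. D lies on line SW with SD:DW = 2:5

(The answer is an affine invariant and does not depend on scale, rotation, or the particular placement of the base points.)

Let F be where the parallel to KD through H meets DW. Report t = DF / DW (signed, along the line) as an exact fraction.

Choose coordinates S = (0, 0), E = (1, 0), V = (0, 1), W = (5, -1).
1. H is where the line through V parallel to ES meets line WE ⇒ H = (-3, 1)
2. K is the intersection of line EH and line SV ⇒ K = (0, 1/4)
3. D lies on line SW with SD:DW = 2:5 ⇒ D = (10/7, -2/7)
through H parallel to KD: direction (10/7, -15/28); meets DW at F = (-5/7, 1/7)
F = D + t·(W−D) with t = -3/5

t = -3/5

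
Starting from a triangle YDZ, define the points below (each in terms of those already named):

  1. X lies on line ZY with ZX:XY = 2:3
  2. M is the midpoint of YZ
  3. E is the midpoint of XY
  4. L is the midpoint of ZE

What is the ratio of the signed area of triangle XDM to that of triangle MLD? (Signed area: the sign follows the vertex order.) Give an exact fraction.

[XDM]:[MLD] = 2/3

Choose coordinates Y = (0, 0), D = (1, 0), Z = (0, 1).
1. X lies on line ZY with ZX:XY = 2:3 ⇒ X = (0, 3/5)
2. M is the midpoint of YZ ⇒ M = (0, 1/2)
3. E is the midpoint of XY ⇒ E = (0, 3/10)
4. L is the midpoint of ZE ⇒ L = (0, 13/20)
2·[XDM] = -1/10, 2·[MLD] = -3/20
[XDM]:[MLD] = -1/10:-3/20 = 2/3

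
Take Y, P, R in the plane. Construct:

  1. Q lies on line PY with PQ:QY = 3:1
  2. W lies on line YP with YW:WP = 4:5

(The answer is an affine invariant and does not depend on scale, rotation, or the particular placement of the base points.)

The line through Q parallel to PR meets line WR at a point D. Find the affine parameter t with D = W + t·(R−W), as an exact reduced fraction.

Choose coordinates Y = (0, 0), P = (1, 0), R = (0, 1).
1. Q lies on line PY with PQ:QY = 3:1 ⇒ Q = (1/4, 0)
2. W lies on line YP with YW:WP = 4:5 ⇒ W = (4/9, 0)
through Q parallel to PR: direction (-1, 1); meets WR at D = (3/5, -7/20)
D = W + t·(R−W) with t = -7/20

t = -7/20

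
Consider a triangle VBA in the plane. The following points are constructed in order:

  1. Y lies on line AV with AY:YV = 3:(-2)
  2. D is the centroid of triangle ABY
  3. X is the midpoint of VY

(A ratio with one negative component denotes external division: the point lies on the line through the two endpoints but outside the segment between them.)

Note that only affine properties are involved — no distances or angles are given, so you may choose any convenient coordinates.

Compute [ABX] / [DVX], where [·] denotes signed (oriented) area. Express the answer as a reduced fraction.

[ABX]:[DVX] = -6

Choose coordinates V = (0, 0), B = (1, 0), A = (0, 1).
1. Y lies on line AV with AY:YV = 3:(-2) ⇒ Y = (0, -2)
2. D is the centroid of triangle ABY ⇒ D = (1/3, -1/3)
3. X is the midpoint of VY ⇒ X = (0, -1)
2·[ABX] = -2, 2·[DVX] = 1/3
[ABX]:[DVX] = -2:1/3 = -6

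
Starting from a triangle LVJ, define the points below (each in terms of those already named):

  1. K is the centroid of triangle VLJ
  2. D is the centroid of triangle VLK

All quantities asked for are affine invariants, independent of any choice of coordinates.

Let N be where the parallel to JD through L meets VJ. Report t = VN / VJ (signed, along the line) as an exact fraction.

t = 2

Work in coordinates with L = (0, 0), V = (1, 0), J = (0, 1).
1. K is the centroid of triangle VLJ ⇒ K = (1/3, 1/3)
2. D is the centroid of triangle VLK ⇒ D = (4/9, 1/9)
through L parallel to JD: direction (4/9, -8/9); meets VJ at N = (-1, 2)
N = V + t·(J−V) with t = 2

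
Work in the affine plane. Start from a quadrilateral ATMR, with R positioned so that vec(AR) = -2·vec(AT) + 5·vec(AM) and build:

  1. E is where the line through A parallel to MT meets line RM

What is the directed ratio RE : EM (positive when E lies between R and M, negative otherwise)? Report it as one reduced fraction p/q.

Set A = (0, 0), T = (1, 0), M = (0, 1), R = (-2, 5); any affine frame gives the same invariant.
1. E is where the line through A parallel to MT meets line RM ⇒ E = (1, -1)
E = R + t·(M−R) with t = 3/2, so RE:EM = t:(1−t) = 3/2:-1/2

RE:EM = -3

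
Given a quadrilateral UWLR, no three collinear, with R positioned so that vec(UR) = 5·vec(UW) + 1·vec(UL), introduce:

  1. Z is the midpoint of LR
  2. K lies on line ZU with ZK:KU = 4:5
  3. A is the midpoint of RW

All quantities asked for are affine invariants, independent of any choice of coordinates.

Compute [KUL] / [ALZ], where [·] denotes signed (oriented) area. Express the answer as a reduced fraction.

[KUL]:[ALZ] = 10/9

Choose coordinates U = (0, 0), W = (1, 0), L = (0, 1), R = (5, 1).
1. Z is the midpoint of LR ⇒ Z = (5/2, 1)
2. K lies on line ZU with ZK:KU = 4:5 ⇒ K = (25/18, 5/9)
3. A is the midpoint of RW ⇒ A = (3, 1/2)
2·[KUL] = -25/18, 2·[ALZ] = -5/4
[KUL]:[ALZ] = -25/18:-5/4 = 10/9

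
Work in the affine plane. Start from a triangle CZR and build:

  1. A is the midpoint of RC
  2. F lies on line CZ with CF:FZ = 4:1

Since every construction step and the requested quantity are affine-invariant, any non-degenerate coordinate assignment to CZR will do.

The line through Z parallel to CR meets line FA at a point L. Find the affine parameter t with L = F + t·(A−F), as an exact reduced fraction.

Set C = (0, 0), Z = (1, 0), R = (0, 1); any affine frame gives the same invariant.
1. A is the midpoint of RC ⇒ A = (0, 1/2)
2. F lies on line CZ with CF:FZ = 4:1 ⇒ F = (4/5, 0)
through Z parallel to CR: direction (0, 1); meets FA at L = (1, -1/8)
L = F + t·(A−F) with t = -1/4

t = -1/4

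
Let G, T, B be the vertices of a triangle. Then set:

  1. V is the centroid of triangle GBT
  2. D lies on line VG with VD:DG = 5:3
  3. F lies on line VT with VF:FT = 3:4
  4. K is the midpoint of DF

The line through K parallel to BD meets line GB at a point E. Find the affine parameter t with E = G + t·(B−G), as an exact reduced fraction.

t = 58/21

Work in coordinates with G = (0, 0), T = (1, 0), B = (0, 1).
1. V is the centroid of triangle GBT ⇒ V = (1/3, 1/3)
2. D lies on line VG with VD:DG = 5:3 ⇒ D = (1/8, 1/8)
3. F lies on line VT with VF:FT = 3:4 ⇒ F = (13/21, 4/21)
4. K is the midpoint of DF ⇒ K = (125/336, 53/336)
through K parallel to BD: direction (1/8, -7/8); meets GB at E = (0, 58/21)
E = G + t·(B−G) with t = 58/21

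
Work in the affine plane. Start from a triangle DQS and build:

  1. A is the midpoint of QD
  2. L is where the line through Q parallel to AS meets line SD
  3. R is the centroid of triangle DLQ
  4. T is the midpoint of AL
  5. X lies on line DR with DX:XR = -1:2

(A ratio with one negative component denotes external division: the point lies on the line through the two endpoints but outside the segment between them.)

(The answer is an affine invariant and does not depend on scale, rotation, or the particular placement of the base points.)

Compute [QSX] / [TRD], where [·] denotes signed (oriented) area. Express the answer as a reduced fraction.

[QSX]:[TRD] = -12

Set D = (0, 0), Q = (1, 0), S = (0, 1); any affine frame gives the same invariant.
1. A is the midpoint of QD ⇒ A = (1/2, 0)
2. L is where the line through Q parallel to AS meets line SD ⇒ L = (0, 2)
3. R is the centroid of triangle DLQ ⇒ R = (1/3, 2/3)
4. T is the midpoint of AL ⇒ T = (1/4, 1)
5. X lies on line DR with DX:XR = -1:2 ⇒ X = (-1/3, -2/3)
2·[QSX] = 2, 2·[TRD] = -1/6
[QSX]:[TRD] = 2:-1/6 = -12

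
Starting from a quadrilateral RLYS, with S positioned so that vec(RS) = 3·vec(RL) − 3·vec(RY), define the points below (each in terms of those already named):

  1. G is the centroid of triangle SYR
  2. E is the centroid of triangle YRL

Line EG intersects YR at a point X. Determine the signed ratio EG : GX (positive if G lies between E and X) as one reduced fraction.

EG:GX = -2/3

Work in coordinates with R = (0, 0), L = (1, 0), Y = (0, 1), S = (3, -3).
1. G is the centroid of triangle SYR ⇒ G = (1, -2/3)
2. E is the centroid of triangle YRL ⇒ E = (1/3, 1/3)
line EG meets YR at X = (0, 5/6)
G = E + t·(X−E) with t = -2, so EG:GX = -2:3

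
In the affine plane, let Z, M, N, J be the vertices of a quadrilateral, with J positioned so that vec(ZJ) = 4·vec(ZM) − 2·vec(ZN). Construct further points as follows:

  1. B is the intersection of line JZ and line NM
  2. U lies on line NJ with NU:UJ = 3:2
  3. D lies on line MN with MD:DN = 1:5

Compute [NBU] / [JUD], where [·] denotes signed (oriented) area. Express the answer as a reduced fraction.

Choose coordinates Z = (0, 0), M = (1, 0), N = (0, 1), J = (4, -2).
1. B is the intersection of line JZ and line NM ⇒ B = (2, -1)
2. U lies on line NJ with NU:UJ = 3:2 ⇒ U = (12/5, -4/5)
3. D lies on line MN with MD:DN = 1:5 ⇒ D = (5/6, 1/6)
2·[NBU] = 6/5, 2·[JUD] = 1/3
[NBU]:[JUD] = 6/5:1/3 = 18/5

[NBU]:[JUD] = 18/5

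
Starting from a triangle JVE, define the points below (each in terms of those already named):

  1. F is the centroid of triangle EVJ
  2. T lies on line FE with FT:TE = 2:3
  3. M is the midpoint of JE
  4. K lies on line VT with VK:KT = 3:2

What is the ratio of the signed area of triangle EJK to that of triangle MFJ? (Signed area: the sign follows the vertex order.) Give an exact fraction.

Choose coordinates J = (0, 0), V = (1, 0), E = (0, 1).
1. F is the centroid of triangle EVJ ⇒ F = (1/3, 1/3)
2. T lies on line FE with FT:TE = 2:3 ⇒ T = (1/5, 3/5)
3. M is the midpoint of JE ⇒ M = (0, 1/2)
4. K lies on line VT with VK:KT = 3:2 ⇒ K = (13/25, 9/25)
2·[EJK] = 13/25, 2·[MFJ] = -1/6
[EJK]:[MFJ] = 13/25:-1/6 = -78/25

[EJK]:[MFJ] = -78/25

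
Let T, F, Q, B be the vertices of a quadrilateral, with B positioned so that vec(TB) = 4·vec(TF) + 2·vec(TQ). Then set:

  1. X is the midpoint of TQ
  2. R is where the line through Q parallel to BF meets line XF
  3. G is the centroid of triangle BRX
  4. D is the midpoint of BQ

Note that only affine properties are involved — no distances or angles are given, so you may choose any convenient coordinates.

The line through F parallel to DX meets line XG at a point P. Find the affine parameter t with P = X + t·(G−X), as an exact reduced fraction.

t = 42

Work in coordinates with T = (0, 0), F = (1, 0), Q = (0, 1), B = (4, 2).
1. X is the midpoint of TQ ⇒ X = (0, 1/2)
2. R is where the line through Q parallel to BF meets line XF ⇒ R = (-3/7, 5/7)
3. G is the centroid of triangle BRX ⇒ G = (25/21, 15/14)
4. D is the midpoint of BQ ⇒ D = (2, 3/2)
through F parallel to DX: direction (-2, -1); meets XG at P = (50, 49/2)
P = X + t·(G−X) with t = 42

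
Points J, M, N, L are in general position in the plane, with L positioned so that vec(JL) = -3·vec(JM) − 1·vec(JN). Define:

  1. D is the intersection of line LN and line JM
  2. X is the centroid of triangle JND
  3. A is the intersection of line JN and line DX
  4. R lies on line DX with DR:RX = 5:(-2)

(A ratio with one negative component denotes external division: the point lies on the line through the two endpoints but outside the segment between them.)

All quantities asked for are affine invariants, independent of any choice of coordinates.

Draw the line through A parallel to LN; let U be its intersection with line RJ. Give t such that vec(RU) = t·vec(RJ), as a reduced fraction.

Assign J = (0, 0), M = (1, 0), N = (0, 1), L = (-3, -1) — the answer is frame-independent, so this choice is without loss of generality.
1. D is the intersection of line LN and line JM ⇒ D = (-3/2, 0)
2. X is the centroid of triangle JND ⇒ X = (-1/2, 1/3)
3. A is the intersection of line JN and line DX ⇒ A = (0, 1/2)
4. R lies on line DX with DR:RX = 5:(-2) ⇒ R = (1/6, 5/9)
through A parallel to LN: direction (3, 2); meets RJ at U = (3/16, 5/8)
U = R + t·(J−R) with t = -1/8

t = -1/8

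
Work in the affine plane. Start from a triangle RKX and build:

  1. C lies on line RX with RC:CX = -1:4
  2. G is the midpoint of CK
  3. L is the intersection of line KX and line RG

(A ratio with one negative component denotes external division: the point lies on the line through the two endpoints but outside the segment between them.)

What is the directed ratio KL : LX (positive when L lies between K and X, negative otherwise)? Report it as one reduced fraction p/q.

Assign R = (0, 0), K = (1, 0), X = (0, 1) — the answer is frame-independent, so this choice is without loss of generality.
1. C lies on line RX with RC:CX = -1:4 ⇒ C = (0, -1/3)
2. G is the midpoint of CK ⇒ G = (1/2, -1/6)
3. L is the intersection of line KX and line RG ⇒ L = (3/2, -1/2)
L = K + t·(X−K) with t = -1/2, so KL:LX = t:(1−t) = -1/2:3/2

KL:LX = -1/3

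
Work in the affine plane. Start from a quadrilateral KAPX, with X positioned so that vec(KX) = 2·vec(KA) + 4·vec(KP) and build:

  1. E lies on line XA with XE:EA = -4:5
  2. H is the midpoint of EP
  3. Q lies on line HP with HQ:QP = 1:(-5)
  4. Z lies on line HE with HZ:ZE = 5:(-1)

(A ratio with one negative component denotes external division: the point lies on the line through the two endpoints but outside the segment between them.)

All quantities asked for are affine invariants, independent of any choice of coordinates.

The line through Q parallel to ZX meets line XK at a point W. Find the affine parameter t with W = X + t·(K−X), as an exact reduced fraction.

t = 40/71

Choose coordinates K = (0, 0), A = (1, 0), P = (0, 1), X = (2, 4).
1. E lies on line XA with XE:EA = -4:5 ⇒ E = (6, 20)
2. H is the midpoint of EP ⇒ H = (3, 21/2)
3. Q lies on line HP with HQ:QP = 1:(-5) ⇒ Q = (15/4, 103/8)
4. Z lies on line HE with HZ:ZE = 5:(-1) ⇒ Z = (27/4, 179/8)
through Q parallel to ZX: direction (-19/4, -147/8); meets XK at W = (62/71, 124/71)
W = X + t·(K−X) with t = 40/71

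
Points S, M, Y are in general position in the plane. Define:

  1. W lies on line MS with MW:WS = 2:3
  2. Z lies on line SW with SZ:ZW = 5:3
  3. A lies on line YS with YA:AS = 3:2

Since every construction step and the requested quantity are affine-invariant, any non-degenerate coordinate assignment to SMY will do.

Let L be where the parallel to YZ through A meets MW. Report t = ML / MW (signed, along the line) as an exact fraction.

Choose coordinates S = (0, 0), M = (1, 0), Y = (0, 1).
1. W lies on line MS with MW:WS = 2:3 ⇒ W = (3/5, 0)
2. Z lies on line SW with SZ:ZW = 5:3 ⇒ Z = (3/8, 0)
3. A lies on line YS with YA:AS = 3:2 ⇒ A = (0, 2/5)
through A parallel to YZ: direction (3/8, -1); meets MW at L = (3/20, 0)
L = M + t·(W−M) with t = 17/8

t = 17/8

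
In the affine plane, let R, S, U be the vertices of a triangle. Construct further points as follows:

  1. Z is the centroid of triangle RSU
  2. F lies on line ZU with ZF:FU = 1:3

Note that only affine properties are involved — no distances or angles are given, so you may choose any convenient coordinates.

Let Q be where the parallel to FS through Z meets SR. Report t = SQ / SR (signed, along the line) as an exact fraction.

Set R = (0, 0), S = (1, 0), U = (0, 1); any affine frame gives the same invariant.
1. Z is the centroid of triangle RSU ⇒ Z = (1/3, 1/3)
2. F lies on line ZU with ZF:FU = 1:3 ⇒ F = (1/4, 1/2)
through Z parallel to FS: direction (3/4, -1/2); meets SR at Q = (5/6, 0)
Q = S + t·(R−S) with t = 1/6

t = 1/6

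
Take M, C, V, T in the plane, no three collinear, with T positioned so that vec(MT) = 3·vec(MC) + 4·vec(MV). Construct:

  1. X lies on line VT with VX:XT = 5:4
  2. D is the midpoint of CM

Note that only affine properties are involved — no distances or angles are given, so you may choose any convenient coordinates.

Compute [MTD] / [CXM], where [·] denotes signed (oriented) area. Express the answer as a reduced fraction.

Set M = (0, 0), C = (1, 0), V = (0, 1), T = (3, 4); any affine frame gives the same invariant.
1. X lies on line VT with VX:XT = 5:4 ⇒ X = (5/3, 8/3)
2. D is the midpoint of CM ⇒ D = (1/2, 0)
2·[MTD] = -2, 2·[CXM] = 8/3
[MTD]:[CXM] = -2:8/3 = -3/4

[MTD]:[CXM] = -3/4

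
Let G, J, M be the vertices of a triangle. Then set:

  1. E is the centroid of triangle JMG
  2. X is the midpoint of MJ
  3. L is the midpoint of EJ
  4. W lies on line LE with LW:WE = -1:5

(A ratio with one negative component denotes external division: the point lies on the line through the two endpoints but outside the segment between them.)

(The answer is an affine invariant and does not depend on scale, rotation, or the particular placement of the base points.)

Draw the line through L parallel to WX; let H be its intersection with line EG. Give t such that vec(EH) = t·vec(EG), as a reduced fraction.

Work in coordinates with G = (0, 0), J = (1, 0), M = (0, 1).
1. E is the centroid of triangle JMG ⇒ E = (1/3, 1/3)
2. X is the midpoint of MJ ⇒ X = (1/2, 1/2)
3. L is the midpoint of EJ ⇒ L = (2/3, 1/6)
4. W lies on line LE with LW:WE = -1:5 ⇒ W = (3/4, 1/8)
through L parallel to WX: direction (-1/4, 3/8); meets EG at H = (7/15, 7/15)
H = E + t·(G−E) with t = -2/5

t = -2/5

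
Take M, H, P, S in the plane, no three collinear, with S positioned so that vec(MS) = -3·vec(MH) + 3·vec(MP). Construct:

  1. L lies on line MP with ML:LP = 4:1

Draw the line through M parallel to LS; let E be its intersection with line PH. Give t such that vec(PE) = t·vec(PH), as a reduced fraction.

t = 15/4

Choose coordinates M = (0, 0), H = (1, 0), P = (0, 1), S = (-3, 3).
1. L lies on line MP with ML:LP = 4:1 ⇒ L = (0, 4/5)
through M parallel to LS: direction (-3, 11/5); meets PH at E = (15/4, -11/4)
E = P + t·(H−P) with t = 15/4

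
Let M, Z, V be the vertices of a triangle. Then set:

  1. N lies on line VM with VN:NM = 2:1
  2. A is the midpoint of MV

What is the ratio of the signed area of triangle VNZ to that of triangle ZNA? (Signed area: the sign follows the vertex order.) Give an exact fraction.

[VNZ]:[ZNA] = -4

Choose coordinates M = (0, 0), Z = (1, 0), V = (0, 1).
1. N lies on line VM with VN:NM = 2:1 ⇒ N = (0, 1/3)
2. A is the midpoint of MV ⇒ A = (0, 1/2)
2·[VNZ] = 2/3, 2·[ZNA] = -1/6
[VNZ]:[ZNA] = 2/3:-1/6 = -4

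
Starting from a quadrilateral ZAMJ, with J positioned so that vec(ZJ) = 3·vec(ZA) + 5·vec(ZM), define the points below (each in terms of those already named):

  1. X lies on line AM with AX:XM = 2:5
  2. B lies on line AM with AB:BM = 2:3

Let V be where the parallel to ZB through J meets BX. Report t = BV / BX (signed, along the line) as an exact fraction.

Set Z = (0, 0), A = (1, 0), M = (0, 1), J = (3, 5); any affine frame gives the same invariant.
1. X lies on line AM with AX:XM = 2:5 ⇒ X = (5/7, 2/7)
2. B lies on line AM with AB:BM = 2:3 ⇒ B = (3/5, 2/5)
through J parallel to ZB: direction (3/5, 2/5); meets BX at V = (-6/5, 11/5)
V = B + t·(X−B) with t = -63/4

t = -63/4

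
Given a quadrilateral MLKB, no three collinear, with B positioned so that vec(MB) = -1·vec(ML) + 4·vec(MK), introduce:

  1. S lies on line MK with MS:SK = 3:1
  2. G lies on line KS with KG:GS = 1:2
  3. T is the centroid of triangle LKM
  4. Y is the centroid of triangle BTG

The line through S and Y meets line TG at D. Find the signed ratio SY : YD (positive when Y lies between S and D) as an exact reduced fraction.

Work in coordinates with M = (0, 0), L = (1, 0), K = (0, 1), B = (-1, 4).
1. S lies on line MK with MS:SK = 3:1 ⇒ S = (0, 3/4)
2. G lies on line KS with KG:GS = 1:2 ⇒ G = (0, 11/12)
3. T is the centroid of triangle LKM ⇒ T = (1/3, 1/3)
4. Y is the centroid of triangle BTG ⇒ Y = (-2/9, 7/4)
line SY meets TG at D = (-2/33, 45/44)
Y = S + t·(D−S) with t = 11/3, so SY:YD = 11/3:-8/3

SY:YD = -11/8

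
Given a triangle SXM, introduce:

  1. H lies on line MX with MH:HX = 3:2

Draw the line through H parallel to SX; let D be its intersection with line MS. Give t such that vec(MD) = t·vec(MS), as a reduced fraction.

t = 3/5

Set S = (0, 0), X = (1, 0), M = (0, 1); any affine frame gives the same invariant.
1. H lies on line MX with MH:HX = 3:2 ⇒ H = (3/5, 2/5)
through H parallel to SX: direction (1, 0); meets MS at D = (0, 2/5)
D = M + t·(S−M) with t = 3/5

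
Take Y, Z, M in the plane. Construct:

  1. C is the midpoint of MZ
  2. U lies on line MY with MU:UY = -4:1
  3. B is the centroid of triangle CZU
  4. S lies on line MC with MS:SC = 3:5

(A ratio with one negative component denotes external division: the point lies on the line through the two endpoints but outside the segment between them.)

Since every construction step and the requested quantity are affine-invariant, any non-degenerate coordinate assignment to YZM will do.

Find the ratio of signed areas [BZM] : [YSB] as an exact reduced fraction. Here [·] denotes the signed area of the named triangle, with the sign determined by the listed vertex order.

[BZM]:[YSB] = -64/57

Assign Y = (0, 0), Z = (1, 0), M = (0, 1) — the answer is frame-independent, so this choice is without loss of generality.
1. C is the midpoint of MZ ⇒ C = (1/2, 1/2)
2. U lies on line MY with MU:UY = -4:1 ⇒ U = (0, -1/3)
3. B is the centroid of triangle CZU ⇒ B = (1/2, 1/18)
4. S lies on line MC with MS:SC = 3:5 ⇒ S = (3/16, 13/16)
2·[BZM] = 4/9, 2·[YSB] = -19/48
[BZM]:[YSB] = 4/9:-19/48 = -64/57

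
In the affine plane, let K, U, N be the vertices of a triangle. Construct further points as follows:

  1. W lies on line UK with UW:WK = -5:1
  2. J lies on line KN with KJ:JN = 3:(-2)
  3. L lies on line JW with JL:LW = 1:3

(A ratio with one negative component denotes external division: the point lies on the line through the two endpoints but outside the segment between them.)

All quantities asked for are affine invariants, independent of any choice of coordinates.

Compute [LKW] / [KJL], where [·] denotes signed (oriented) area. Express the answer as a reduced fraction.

[LKW]:[KJL] = -3

Work in coordinates with K = (0, 0), U = (1, 0), N = (0, 1).
1. W lies on line UK with UW:WK = -5:1 ⇒ W = (-1/4, 0)
2. J lies on line KN with KJ:JN = 3:(-2) ⇒ J = (0, 3)
3. L lies on line JW with JL:LW = 1:3 ⇒ L = (-1/16, 9/4)
2·[LKW] = -9/16, 2·[KJL] = 3/16
[LKW]:[KJL] = -9/16:3/16 = -3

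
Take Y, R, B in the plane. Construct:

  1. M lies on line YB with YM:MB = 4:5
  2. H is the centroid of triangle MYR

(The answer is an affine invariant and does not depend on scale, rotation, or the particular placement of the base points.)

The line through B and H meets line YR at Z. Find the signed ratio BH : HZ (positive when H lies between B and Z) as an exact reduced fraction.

Work in coordinates with Y = (0, 0), R = (1, 0), B = (0, 1).
1. M lies on line YB with YM:MB = 4:5 ⇒ M = (0, 4/9)
2. H is the centroid of triangle MYR ⇒ H = (1/3, 4/27)
line BH meets YR at Z = (9/23, 0)
H = B + t·(Z−B) with t = 23/27, so BH:HZ = 23/27:4/27

BH:HZ = 23/4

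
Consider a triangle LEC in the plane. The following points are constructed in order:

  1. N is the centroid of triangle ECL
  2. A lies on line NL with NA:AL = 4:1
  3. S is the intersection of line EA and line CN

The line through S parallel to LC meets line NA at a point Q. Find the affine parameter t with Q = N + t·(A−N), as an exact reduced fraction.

Set L = (0, 0), E = (1, 0), C = (0, 1); any affine frame gives the same invariant.
1. N is the centroid of triangle ECL ⇒ N = (1/3, 1/3)
2. A lies on line NL with NA:AL = 4:1 ⇒ A = (1/15, 1/15)
3. S is the intersection of line EA and line CN ⇒ S = (13/27, 1/27)
through S parallel to LC: direction (0, 1); meets NA at Q = (13/27, 13/27)
Q = N + t·(A−N) with t = -5/9

t = -5/9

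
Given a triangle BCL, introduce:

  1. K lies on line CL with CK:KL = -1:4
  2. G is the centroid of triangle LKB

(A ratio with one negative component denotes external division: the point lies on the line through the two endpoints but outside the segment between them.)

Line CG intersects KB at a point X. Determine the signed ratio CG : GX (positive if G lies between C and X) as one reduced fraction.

CG:GX = -1/4

Work in coordinates with B = (0, 0), C = (1, 0), L = (0, 1).
1. K lies on line CL with CK:KL = -1:4 ⇒ K = (4/3, -1/3)
2. G is the centroid of triangle LKB ⇒ G = (4/9, 2/9)
line CG meets KB at X = (8/3, -2/3)
G = C + t·(X−C) with t = -1/3, so CG:GX = -1/3:4/3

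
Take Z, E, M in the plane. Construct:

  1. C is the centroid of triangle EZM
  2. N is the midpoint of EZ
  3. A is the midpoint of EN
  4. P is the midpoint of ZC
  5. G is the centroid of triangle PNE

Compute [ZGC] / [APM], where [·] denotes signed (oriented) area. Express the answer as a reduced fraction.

[ZGC]:[APM] = -4/11

Choose coordinates Z = (0, 0), E = (1, 0), M = (0, 1).
1. C is the centroid of triangle EZM ⇒ C = (1/3, 1/3)
2. N is the midpoint of EZ ⇒ N = (1/2, 0)
3. A is the midpoint of EN ⇒ A = (3/4, 0)
4. P is the midpoint of ZC ⇒ P = (1/6, 1/6)
5. G is the centroid of triangle PNE ⇒ G = (5/9, 1/18)
2·[ZGC] = 1/6, 2·[APM] = -11/24
[ZGC]:[APM] = 1/6:-11/24 = -4/11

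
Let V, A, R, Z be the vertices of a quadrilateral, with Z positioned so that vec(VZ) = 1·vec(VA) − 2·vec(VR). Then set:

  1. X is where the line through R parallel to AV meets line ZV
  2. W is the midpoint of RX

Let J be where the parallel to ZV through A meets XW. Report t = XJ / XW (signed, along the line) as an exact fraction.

Set V = (0, 0), A = (1, 0), R = (0, 1), Z = (1, -2); any affine frame gives the same invariant.
1. X is where the line through R parallel to AV meets line ZV ⇒ X = (-1/2, 1)
2. W is the midpoint of RX ⇒ W = (-1/4, 1)
through A parallel to ZV: direction (-1, 2); meets XW at J = (1/2, 1)
J = X + t·(W−X) with t = 4

t = 4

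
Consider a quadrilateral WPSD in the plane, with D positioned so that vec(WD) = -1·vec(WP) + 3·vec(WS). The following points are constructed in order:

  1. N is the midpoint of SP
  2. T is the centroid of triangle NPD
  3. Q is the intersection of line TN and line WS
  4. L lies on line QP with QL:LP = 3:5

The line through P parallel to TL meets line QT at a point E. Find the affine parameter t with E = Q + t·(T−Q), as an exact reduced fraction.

t = 8/3

Assign W = (0, 0), P = (1, 0), S = (0, 1), D = (-1, 3) — the answer is frame-independent, so this choice is without loss of generality.
1. N is the midpoint of SP ⇒ N = (1/2, 1/2)
2. T is the centroid of triangle NPD ⇒ T = (1/6, 7/6)
3. Q is the intersection of line TN and line WS ⇒ Q = (0, 3/2)
4. L lies on line QP with QL:LP = 3:5 ⇒ L = (3/8, 15/16)
through P parallel to TL: direction (5/24, -11/48); meets QT at E = (4/9, 11/18)
E = Q + t·(T−Q) with t = 8/3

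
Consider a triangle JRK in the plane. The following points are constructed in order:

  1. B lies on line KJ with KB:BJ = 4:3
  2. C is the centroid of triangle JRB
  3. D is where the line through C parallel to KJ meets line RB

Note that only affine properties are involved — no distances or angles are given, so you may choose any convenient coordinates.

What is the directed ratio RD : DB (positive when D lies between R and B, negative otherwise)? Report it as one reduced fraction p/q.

Assign J = (0, 0), R = (1, 0), K = (0, 1) — the answer is frame-independent, so this choice is without loss of generality.
1. B lies on line KJ with KB:BJ = 4:3 ⇒ B = (0, 3/7)
2. C is the centroid of triangle JRB ⇒ C = (1/3, 1/7)
3. D is where the line through C parallel to KJ meets line RB ⇒ D = (1/3, 2/7)
D = R + t·(B−R) with t = 2/3, so RD:DB = t:(1−t) = 2/3:1/3

RD:DB = 2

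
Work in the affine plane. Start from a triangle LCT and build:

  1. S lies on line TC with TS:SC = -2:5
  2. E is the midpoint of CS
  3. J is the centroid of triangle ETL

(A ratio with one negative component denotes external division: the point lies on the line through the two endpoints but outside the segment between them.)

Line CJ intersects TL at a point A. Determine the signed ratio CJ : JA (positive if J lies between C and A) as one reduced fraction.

CJ:JA = 17

Work in coordinates with L = (0, 0), C = (1, 0), T = (0, 1).
1. S lies on line TC with TS:SC = -2:5 ⇒ S = (-2/3, 5/3)
2. E is the midpoint of CS ⇒ E = (1/6, 5/6)
3. J is the centroid of triangle ETL ⇒ J = (1/18, 11/18)
line CJ meets TL at A = (0, 11/17)
J = C + t·(A−C) with t = 17/18, so CJ:JA = 17/18:1/18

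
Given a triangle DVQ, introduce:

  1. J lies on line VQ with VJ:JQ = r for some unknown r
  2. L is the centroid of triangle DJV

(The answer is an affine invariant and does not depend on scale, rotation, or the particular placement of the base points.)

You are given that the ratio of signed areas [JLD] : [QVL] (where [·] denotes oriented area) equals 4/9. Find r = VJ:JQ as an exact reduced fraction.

r = 4/5

Choose coordinates D = (0, 0), V = (1, 0), Q = (0, 1).
1. With VJ:JQ = r, write λ = r/(r+1) so J = V + λ·(Q−V); J is affine-linear in λ
2. L is the centroid of triangle DJV ⇒ L is an affine combination of earlier points and hence also affine-linear in λ
Every point depending on J is an affine combination of J and λ-independent points, so each such coordinate is linear in λ; the λ² term in each signed area is a multiple of (Q−V)×(Q−V) = 0, so 2·[JLD] and 2·[QVL] are each linear in λ. Evaluating at λ=0 and λ=1:
  2·[JLD] = -1/3·λ,   2·[QVL] = -1/3
So [JLD]:[QVL] = (-1/3·λ) / (-1/3). Setting this equal to 4/9:
  -1/3·λ = 4/9·(-1/3)  ⇒  λ = 4/9
Then r = λ/(1−λ) = (4/9)/(5/9) = 4/5. Check: with r = 4/5, J = (5/9, 4/9) and [JLD]:[QVL] = 4/9 as required.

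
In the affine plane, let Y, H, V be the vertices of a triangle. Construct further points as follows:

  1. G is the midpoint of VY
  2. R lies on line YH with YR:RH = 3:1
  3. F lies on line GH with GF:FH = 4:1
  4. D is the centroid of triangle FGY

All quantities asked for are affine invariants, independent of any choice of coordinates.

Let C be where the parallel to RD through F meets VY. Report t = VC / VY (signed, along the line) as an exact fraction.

Assign Y = (0, 0), H = (1, 0), V = (0, 1) — the answer is frame-independent, so this choice is without loss of generality.
1. G is the midpoint of VY ⇒ G = (0, 1/2)
2. R lies on line YH with YR:RH = 3:1 ⇒ R = (3/4, 0)
3. F lies on line GH with GF:FH = 4:1 ⇒ F = (4/5, 1/10)
4. D is the centroid of triangle FGY ⇒ D = (4/15, 1/5)
through F parallel to RD: direction (-29/60, 1/5); meets VY at C = (0, 25/58)
C = V + t·(Y−V) with t = 33/58

t = 33/58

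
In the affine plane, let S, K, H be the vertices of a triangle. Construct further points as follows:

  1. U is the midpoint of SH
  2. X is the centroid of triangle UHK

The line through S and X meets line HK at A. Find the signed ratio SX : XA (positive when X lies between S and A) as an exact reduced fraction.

Set S = (0, 0), K = (1, 0), H = (0, 1); any affine frame gives the same invariant.
1. U is the midpoint of SH ⇒ U = (0, 1/2)
2. X is the centroid of triangle UHK ⇒ X = (1/3, 1/2)
line SX meets HK at A = (2/5, 3/5)
X = S + t·(A−S) with t = 5/6, so SX:XA = 5/6:1/6

SX:XA = 5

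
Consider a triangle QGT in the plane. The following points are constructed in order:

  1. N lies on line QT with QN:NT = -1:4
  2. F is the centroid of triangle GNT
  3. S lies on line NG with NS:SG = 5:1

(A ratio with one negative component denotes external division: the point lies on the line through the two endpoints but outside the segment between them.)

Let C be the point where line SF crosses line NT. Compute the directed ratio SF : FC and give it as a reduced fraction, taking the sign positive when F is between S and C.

Choose coordinates Q = (0, 0), G = (1, 0), T = (0, 1).
1. N lies on line QT with QN:NT = -1:4 ⇒ N = (0, -1/3)
2. F is the centroid of triangle GNT ⇒ F = (1/3, 2/9)
3. S lies on line NG with NS:SG = 5:1 ⇒ S = (5/6, -1/18)
line SF meets NT at C = (0, 11/27)
F = S + t·(C−S) with t = 3/5, so SF:FC = 3/5:2/5

SF:FC = 3/2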